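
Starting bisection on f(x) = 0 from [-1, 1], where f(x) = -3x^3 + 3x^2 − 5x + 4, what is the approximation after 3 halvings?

0.75

f(0) = 4 > 0, so the root lies in [0, 1]
f(0.5) = 1.875 > 0, so the root lies in [0.5, 1]
f(0.75) = 0.671875 > 0, so the root lies in [0.75, 1]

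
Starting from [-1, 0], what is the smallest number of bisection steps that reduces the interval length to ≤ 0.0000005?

21

Width after n steps is 1/2^n. Need 2^n ≥ 1/0.0000005 = 2000000.
2^20 = 1048576 < 2000000 ≤ 2^21 = 2097152, so n = 21.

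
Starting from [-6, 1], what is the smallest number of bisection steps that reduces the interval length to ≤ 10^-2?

Width after n steps is 7/2^n. Need 2^n ≥ 7/10^-2 = 700.
2^9 = 512 < 700 ≤ 2^10 = 1024, so n = 10.

10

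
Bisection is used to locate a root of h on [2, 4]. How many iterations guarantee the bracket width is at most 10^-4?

15

Width after n steps is 2/2^n. Need 2^n ≥ 2/10^-4 = 20000.
2^14 = 16384 < 20000 ≤ 2^15 = 32768, so n = 15.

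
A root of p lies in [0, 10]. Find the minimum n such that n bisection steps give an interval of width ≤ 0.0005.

15

Width after n steps is 10/2^n. Need 2^n ≥ 10/0.0005 = 20000.
2^14 = 16384 < 20000 ≤ 2^15 = 32768, so n = 15.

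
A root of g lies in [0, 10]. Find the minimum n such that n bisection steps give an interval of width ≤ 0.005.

11

Width after n steps is 10/2^n. Need 2^n ≥ 10/0.005 = 2000.
2^10 = 1024 < 2000 ≤ 2^11 = 2048, so n = 11.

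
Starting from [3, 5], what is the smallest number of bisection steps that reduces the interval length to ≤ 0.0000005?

22

Width after n steps is 2/2^n. Need 2^n ≥ 2/0.0000005 = 4000000.
2^21 = 2097152 < 4000000 ≤ 2^22 = 4194304, so n = 22.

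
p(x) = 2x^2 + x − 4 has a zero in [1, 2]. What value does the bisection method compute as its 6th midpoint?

1.171875

midpoint 1.5: p = 2 > 0 → [1, 1.5]
midpoint 1.25: p = 0.375 > 0 → [1, 1.25]
midpoint 1.125: p = -0.34375 < 0 → [1.125, 1.25]
midpoint 1.1875: p = 0.0078 > 0 → [1.125, 1.1875]
midpoint 1.15625: p = -0.1699 < 0 → [1.15625, 1.1875]
midpoint 1.171875: p = -0.0815 < 0 → [1.171875, 1.1875]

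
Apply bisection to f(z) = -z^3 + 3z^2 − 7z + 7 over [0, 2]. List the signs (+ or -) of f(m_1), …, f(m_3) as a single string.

f(1) = 2 > 0, so the root lies in [1, 2]
f(1.5) = -0.125 < 0, so the root lies in [1, 1.5]
f(1.25) = 0.984375 > 0, so the root lies in [1.25, 1.5]

+-+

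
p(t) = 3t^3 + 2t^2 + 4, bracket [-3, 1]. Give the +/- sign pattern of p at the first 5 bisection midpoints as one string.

t = -1 gives p = 3, positive; keep [-3, -1]
t = -2 gives p = -12, negative; keep [-2, -1]
t = -1.5 gives p = -1.625, negative; keep [-1.5, -1]
t = -1.25 gives p = 1.2656, positive; keep [-1.5, -1.25]
t = -1.375 gives p = -0.0176, negative; keep [-1.375, -1.25]

+--+-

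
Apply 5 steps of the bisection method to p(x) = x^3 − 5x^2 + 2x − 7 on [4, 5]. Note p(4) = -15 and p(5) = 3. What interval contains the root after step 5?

p(4.5) = -8.125 < 0, so the root lies in [4.5, 5]
p(4.75) = -3.140625 < 0, so the root lies in [4.75, 5]
p(4.875) = -0.220703 < 0, so the root lies in [4.875, 5]
p(4.9375) = 1.3513 > 0, so the root lies in [4.875, 4.9375]
p(4.90625) = 0.5558 > 0, so the root lies in [4.875, 4.90625]

[4.875, 4.90625]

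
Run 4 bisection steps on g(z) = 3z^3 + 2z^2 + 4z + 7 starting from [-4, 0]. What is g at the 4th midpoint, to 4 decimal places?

-0.7344

midpoint -2: g = -17 < 0 → [-2, 0]
midpoint -1: g = 2 > 0 → [-2, -1]
midpoint -1.5: g = -4.625 < 0 → [-1.5, -1]
midpoint -1.25: g = -0.7344 < 0 → [-1.25, -1]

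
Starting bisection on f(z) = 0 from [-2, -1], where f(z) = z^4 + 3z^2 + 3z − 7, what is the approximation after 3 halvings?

-1.375

z = -1.5 gives f = 0.3125, positive; keep [-1.5, -1]
z = -1.25 gives f = -3.621094, negative; keep [-1.5, -1.25]
z = -1.375 gives f = -1.878662, negative; keep [-1.5, -1.375]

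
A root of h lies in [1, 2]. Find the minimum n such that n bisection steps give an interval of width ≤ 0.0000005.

Width after n steps is 1/2^n. Need 2^n ≥ 1/0.0000005 = 2000000.
2^20 = 1048576 < 2000000 ≤ 2^21 = 2097152, so n = 21.

21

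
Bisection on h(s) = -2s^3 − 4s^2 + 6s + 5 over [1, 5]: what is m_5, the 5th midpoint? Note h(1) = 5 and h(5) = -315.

m = 3, h(m) = -67 (−); new bracket [1, 3]
m = 2, h(m) = -15 (−); new bracket [1, 2]
m = 1.5, h(m) = -1.75 (−); new bracket [1, 1.5]
m = 1.25, h(m) = 2.3438 (+); new bracket [1.25, 1.5]
m = 1.375, h(m) = 0.4883 (+); new bracket [1.375, 1.5]

1.375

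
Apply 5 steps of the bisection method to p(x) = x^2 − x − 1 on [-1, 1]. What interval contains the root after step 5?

[-0.625, -0.5625]

m = 0, p(m) = -1 (−); new bracket [-1, 0]
m = -0.5, p(m) = -0.25 (−); new bracket [-1, -0.5]
m = -0.75, p(m) = 0.3125 (+); new bracket [-0.75, -0.5]
m = -0.625, p(m) = 0.0156 (+); new bracket [-0.625, -0.5]
m = -0.5625, p(m) = -0.1211 (−); new bracket [-0.625, -0.5625]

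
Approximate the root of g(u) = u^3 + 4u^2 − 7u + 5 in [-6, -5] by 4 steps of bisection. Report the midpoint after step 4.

-5.4375

u = -5.5 gives g = -1.875, negative; keep [-5.5, -5]
u = -5.25 gives g = 7.296875, positive; keep [-5.5, -5.25]
u = -5.375 gives g = 2.900391, positive; keep [-5.5, -5.375]
u = -5.4375 gives g = 0.5608, positive; keep [-5.5, -5.4375]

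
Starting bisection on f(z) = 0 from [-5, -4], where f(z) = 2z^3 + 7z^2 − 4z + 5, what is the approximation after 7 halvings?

-4.1328125

midpoint -4.5: f = -17.5 < 0 → [-4.5, -4]
midpoint -4.25: f = -5.09375 < 0 → [-4.25, -4]
midpoint -4.125: f = 0.230469 > 0 → [-4.25, -4.125]
midpoint -4.1875: f = -2.3608 < 0 → [-4.1875, -4.125]
midpoint -4.15625: f = -1.0477 < 0 → [-4.15625, -4.125]
midpoint -4.140625: f = -0.4042 < 0 → [-4.140625, -4.125]
midpoint -4.1328125: f = -0.0858 < 0 → [-4.1328125, -4.125]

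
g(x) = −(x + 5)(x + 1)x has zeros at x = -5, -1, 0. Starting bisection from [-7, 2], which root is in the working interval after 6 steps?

midpoint -2.5: g = -9.375 < 0 → [-7, -2.5]
midpoint -4.75: g = -4.453125 < 0 → [-7, -4.75]
midpoint -5.875: g = 25.060547 > 0 → [-5.875, -4.75]
midpoint -5.3125: g = 7.1594 > 0 → [-5.3125, -4.75]
midpoint -5.03125: g = 0.6338 > 0 → [-5.03125, -4.75]
midpoint -4.890625: g = -2.0811 < 0 → [-5.03125, -4.890625]

-5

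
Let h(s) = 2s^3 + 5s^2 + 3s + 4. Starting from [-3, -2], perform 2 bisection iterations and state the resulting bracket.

[-2.25, -2]

h(-2.5) = -3.5 < 0, so the root lies in [-2.5, -2]
h(-2.25) = -0.21875 < 0, so the root lies in [-2.25, -2]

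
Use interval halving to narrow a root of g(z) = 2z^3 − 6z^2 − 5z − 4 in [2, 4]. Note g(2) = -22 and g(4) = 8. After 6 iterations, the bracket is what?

midpoint 3: g = -19 < 0 → [3, 4]
midpoint 3.5: g = -9.25 < 0 → [3.5, 4]
midpoint 3.75: g = -1.65625 < 0 → [3.75, 4]
midpoint 3.875: g = 2.9023 > 0 → [3.75, 3.875]
midpoint 3.8125: g = 0.5571 > 0 → [3.75, 3.8125]
midpoint 3.78125: g = -0.5659 < 0 → [3.78125, 3.8125]

[3.78125, 3.8125]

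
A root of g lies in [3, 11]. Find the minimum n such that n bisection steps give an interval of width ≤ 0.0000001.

Width after n steps is 8/2^n. Need 2^n ≥ 8/0.0000001 = 80000000.
2^26 = 67108864 < 80000000 ≤ 2^27 = 134217728, so n = 27.

27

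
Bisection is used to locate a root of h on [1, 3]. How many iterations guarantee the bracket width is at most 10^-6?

Width after n steps is 2/2^n. Need 2^n ≥ 2/10^-6 = 2000000.
2^20 = 1048576 < 2000000 ≤ 2^21 = 2097152, so n = 21.

21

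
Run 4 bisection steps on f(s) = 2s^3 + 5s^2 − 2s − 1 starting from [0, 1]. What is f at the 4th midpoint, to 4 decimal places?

-0.1870

s = 0.5 gives f = -0.5, negative; keep [0.5, 1]
s = 0.75 gives f = 1.15625, positive; keep [0.5, 0.75]
s = 0.625 gives f = 0.191406, positive; keep [0.5, 0.625]
s = 0.5625 gives f = -0.187, negative; keep [0.5625, 0.625]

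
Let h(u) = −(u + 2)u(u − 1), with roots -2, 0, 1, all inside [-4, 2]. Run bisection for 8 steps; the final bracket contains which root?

-2

m = -1, h(m) = -2 (−); new bracket [-4, -1]
m = -2.5, h(m) = 4.375 (+); new bracket [-2.5, -1]
m = -1.75, h(m) = -1.203125 (−); new bracket [-2.5, -1.75]
m = -2.125, h(m) = 0.8301 (+); new bracket [-2.125, -1.75]
m = -1.9375, h(m) = -0.3557 (−); new bracket [-2.125, -1.9375]
m = -2.03125, h(m) = 0.1924 (+); new bracket [-2.03125, -1.9375]
m = -1.984375, h(m) = -0.0925 (−); new bracket [-2.03125, -1.984375]
m = -2.0078125, h(m) = 0.0472 (+); new bracket [-2.0078125, -1.984375]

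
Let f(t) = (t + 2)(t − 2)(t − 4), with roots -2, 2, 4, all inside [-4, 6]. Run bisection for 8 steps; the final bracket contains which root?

-2

m = 1, f(m) = 9 (+); new bracket [-4, 1]
m = -1.5, f(m) = 9.625 (+); new bracket [-4, -1.5]
m = -2.75, f(m) = -24.046875 (−); new bracket [-2.75, -1.5]
m = -2.125, f(m) = -3.1582 (−); new bracket [-2.125, -1.5]
m = -1.8125, f(m) = 4.155 (+); new bracket [-2.125, -1.8125]
m = -1.96875, f(m) = 0.7403 (+); new bracket [-2.125, -1.96875]
m = -2.046875, f(m) = -1.1471 (−); new bracket [-2.046875, -1.96875]
m = -2.0078125, f(m) = -0.1881 (−); new bracket [-2.0078125, -1.96875]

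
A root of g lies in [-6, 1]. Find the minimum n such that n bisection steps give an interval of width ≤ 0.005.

Width after n steps is 7/2^n. Need 2^n ≥ 7/0.005 = 1400.
2^10 = 1024 < 1400 ≤ 2^11 = 2048, so n = 11.

11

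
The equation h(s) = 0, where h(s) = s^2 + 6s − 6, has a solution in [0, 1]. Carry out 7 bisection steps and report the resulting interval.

[0.8671875, 0.875]

s = 0.5 gives h = -2.75, negative; keep [0.5, 1]
s = 0.75 gives h = -0.9375, negative; keep [0.75, 1]
s = 0.875 gives h = 0.015625, positive; keep [0.75, 0.875]
s = 0.8125 gives h = -0.4648, negative; keep [0.8125, 0.875]
s = 0.84375 gives h = -0.2256, negative; keep [0.84375, 0.875]
s = 0.859375 gives h = -0.1052, negative; keep [0.859375, 0.875]
s = 0.8671875 gives h = -0.0449, negative; keep [0.8671875, 0.875]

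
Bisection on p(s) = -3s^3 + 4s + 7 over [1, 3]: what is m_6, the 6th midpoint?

s = 2 gives p = -9, negative; keep [1, 2]
s = 1.5 gives p = 2.875, positive; keep [1.5, 2]
s = 1.75 gives p = -2.078125, negative; keep [1.5, 1.75]
s = 1.625 gives p = 0.627, positive; keep [1.625, 1.75]
s = 1.6875 gives p = -0.6663, negative; keep [1.625, 1.6875]
s = 1.65625 gives p = -0.0051, negative; keep [1.625, 1.65625]

1.65625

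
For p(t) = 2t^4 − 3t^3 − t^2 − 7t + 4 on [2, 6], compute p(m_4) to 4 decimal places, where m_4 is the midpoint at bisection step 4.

0.2734

t = 4 gives p = 280, positive; keep [2, 4]
t = 3 gives p = 55, positive; keep [2, 3]
t = 2.5 gives p = 11.5, positive; keep [2, 2.5]
t = 2.25 gives p = 0.2734, positive; keep [2, 2.25]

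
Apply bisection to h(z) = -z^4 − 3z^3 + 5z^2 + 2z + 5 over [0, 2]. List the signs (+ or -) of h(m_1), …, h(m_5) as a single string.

++-++

midpoint 1: h = 8 > 0 → [1, 2]
midpoint 1.5: h = 4.0625 > 0 → [1.5, 2]
midpoint 1.75: h = -1.644531 < 0 → [1.5, 1.75]
midpoint 1.625: h = 1.6072 > 0 → [1.625, 1.75]
midpoint 1.6875: h = 0.0879 > 0 → [1.6875, 1.75]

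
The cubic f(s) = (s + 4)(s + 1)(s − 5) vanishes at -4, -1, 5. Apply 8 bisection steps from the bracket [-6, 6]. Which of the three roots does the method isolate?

5

s = 0 gives f = -20, negative; keep [0, 6]
s = 3 gives f = -56, negative; keep [3, 6]
s = 4.5 gives f = -23.375, negative; keep [4.5, 6]
s = 5.25 gives f = 14.4531, positive; keep [4.5, 5.25]
s = 4.875 gives f = -6.5176, negative; keep [4.875, 5.25]
s = 5.0625 gives f = 3.4338, positive; keep [4.875, 5.0625]
s = 4.96875 gives f = -1.6729, negative; keep [4.96875, 5.0625]
s = 5.015625 gives f = 0.8474, positive; keep [4.96875, 5.015625]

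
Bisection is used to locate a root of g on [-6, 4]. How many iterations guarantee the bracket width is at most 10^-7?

Width after n steps is 10/2^n. Need 2^n ≥ 10/10^-7 = 100000000.
2^26 = 67108864 < 100000000 ≤ 2^27 = 134217728, so n = 27.

27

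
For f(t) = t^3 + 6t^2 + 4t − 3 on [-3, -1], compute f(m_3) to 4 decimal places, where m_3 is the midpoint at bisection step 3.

t = -2 gives f = 5, positive; keep [-2, -1]
t = -1.5 gives f = 1.125, positive; keep [-1.5, -1]
t = -1.25 gives f = -0.578125, negative; keep [-1.5, -1.25]

-0.5781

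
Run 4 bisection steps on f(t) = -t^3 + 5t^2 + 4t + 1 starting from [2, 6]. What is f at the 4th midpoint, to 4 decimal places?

-0.7969

t = 4 gives f = 33, positive; keep [4, 6]
t = 5 gives f = 21, positive; keep [5, 6]
t = 5.5 gives f = 7.875, positive; keep [5.5, 6]
t = 5.75 gives f = -0.7969, negative; keep [5.5, 5.75]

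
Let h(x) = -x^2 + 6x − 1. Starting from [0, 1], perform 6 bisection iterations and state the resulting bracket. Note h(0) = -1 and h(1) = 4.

midpoint 0.5: h = 1.75 > 0 → [0, 0.5]
midpoint 0.25: h = 0.4375 > 0 → [0, 0.25]
midpoint 0.125: h = -0.265625 < 0 → [0.125, 0.25]
midpoint 0.1875: h = 0.0898 > 0 → [0.125, 0.1875]
midpoint 0.15625: h = -0.0869 < 0 → [0.15625, 0.1875]
midpoint 0.171875: h = 0.0017 > 0 → [0.15625, 0.171875]

[0.15625, 0.171875]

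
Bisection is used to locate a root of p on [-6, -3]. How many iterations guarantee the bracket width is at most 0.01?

Width after n steps is 3/2^n. Need 2^n ≥ 3/0.01 = 300.
2^8 = 256 < 300 ≤ 2^9 = 512, so n = 9.

9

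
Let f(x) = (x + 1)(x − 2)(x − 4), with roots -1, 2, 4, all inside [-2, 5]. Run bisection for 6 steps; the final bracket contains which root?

-1

x = 1.5 gives f = 3.125, positive; keep [-2, 1.5]
x = -0.25 gives f = 7.171875, positive; keep [-2, -0.25]
x = -1.125 gives f = -2.001953, negative; keep [-1.125, -0.25]
x = -0.6875 gives f = 3.9368, positive; keep [-1.125, -0.6875]
x = -0.90625 gives f = 1.3368, positive; keep [-1.125, -0.90625]
x = -1.015625 gives f = -0.2363, negative; keep [-1.015625, -0.90625]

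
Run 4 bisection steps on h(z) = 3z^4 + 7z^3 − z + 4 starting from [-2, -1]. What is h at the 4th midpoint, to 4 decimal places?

z = -1.5 gives h = -2.9375, negative; keep [-1.5, -1]
z = -1.25 gives h = -1.097656, negative; keep [-1.25, -1]
z = -1.125 gives h = -0.036377, negative; keep [-1.125, -1]
z = -1.0625 gives h = 0.4895, positive; keep [-1.125, -1.0625]

0.4895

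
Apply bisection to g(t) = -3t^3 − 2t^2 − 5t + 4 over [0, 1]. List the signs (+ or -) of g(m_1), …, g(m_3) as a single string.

+--

g(0.5) = 0.625 > 0, so the root lies in [0.5, 1]
g(0.75) = -2.140625 < 0, so the root lies in [0.5, 0.75]
g(0.625) = -0.638672 < 0, so the root lies in [0.5, 0.625]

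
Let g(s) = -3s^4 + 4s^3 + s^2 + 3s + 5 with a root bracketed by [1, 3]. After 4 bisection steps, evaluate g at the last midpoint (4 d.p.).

g(2) = -1 < 0, so the root lies in [1, 2]
g(1.5) = 10.0625 > 0, so the root lies in [1.5, 2]
g(1.75) = 6.613281 > 0, so the root lies in [1.75, 2]
g(1.875) = 3.429 > 0, so the root lies in [1.875, 2]

3.4290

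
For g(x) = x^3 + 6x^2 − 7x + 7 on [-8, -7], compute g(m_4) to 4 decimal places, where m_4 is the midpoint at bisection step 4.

g(-7.5) = -24.875 < 0, so the root lies in [-7.5, -7]
g(-7.25) = -7.953125 < 0, so the root lies in [-7.25, -7]
g(-7.125) = -0.236328 < 0, so the root lies in [-7.125, -7]
g(-7.0625) = 3.4412 > 0, so the root lies in [-7.125, -7.0625]

3.4412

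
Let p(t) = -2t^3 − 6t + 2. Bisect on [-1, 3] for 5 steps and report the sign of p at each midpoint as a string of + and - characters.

t = 1 gives p = -6, negative; keep [-1, 1]
t = 0 gives p = 2, positive; keep [0, 1]
t = 0.5 gives p = -1.25, negative; keep [0, 0.5]
t = 0.25 gives p = 0.4688, positive; keep [0.25, 0.5]
t = 0.375 gives p = -0.3555, negative; keep [0.25, 0.375]

-+-+-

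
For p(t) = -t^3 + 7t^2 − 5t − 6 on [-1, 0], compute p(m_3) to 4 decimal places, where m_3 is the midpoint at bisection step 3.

midpoint -0.5: p = -1.625 < 0 → [-1, -0.5]
midpoint -0.75: p = 2.109375 > 0 → [-0.75, -0.5]
midpoint -0.625: p = 0.103516 > 0 → [-0.625, -0.5]

0.1035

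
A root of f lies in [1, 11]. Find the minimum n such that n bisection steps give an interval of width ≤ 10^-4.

Width after n steps is 10/2^n. Need 2^n ≥ 10/10^-4 = 100000.
2^16 = 65536 < 100000 ≤ 2^17 = 131072, so n = 17.

17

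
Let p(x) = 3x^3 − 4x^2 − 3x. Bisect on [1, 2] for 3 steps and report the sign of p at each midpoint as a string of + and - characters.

p(1.5) = -3.375 < 0, so the root lies in [1.5, 2]
p(1.75) = -1.421875 < 0, so the root lies in [1.75, 2]
p(1.875) = 0.087891 > 0, so the root lies in [1.75, 1.875]

--+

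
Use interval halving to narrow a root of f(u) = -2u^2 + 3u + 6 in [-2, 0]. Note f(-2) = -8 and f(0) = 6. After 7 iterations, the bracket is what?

[-1.140625, -1.125]

midpoint -1: f = 1 > 0 → [-2, -1]
midpoint -1.5: f = -3 < 0 → [-1.5, -1]
midpoint -1.25: f = -0.875 < 0 → [-1.25, -1]
midpoint -1.125: f = 0.0938 > 0 → [-1.25, -1.125]
midpoint -1.1875: f = -0.3828 < 0 → [-1.1875, -1.125]
midpoint -1.15625: f = -0.1426 < 0 → [-1.15625, -1.125]
midpoint -1.140625: f = -0.0239 < 0 → [-1.140625, -1.125]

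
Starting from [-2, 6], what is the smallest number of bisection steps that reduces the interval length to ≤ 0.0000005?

Width after n steps is 8/2^n. Need 2^n ≥ 8/0.0000005 = 16000000.
2^23 = 8388608 < 16000000 ≤ 2^24 = 16777216, so n = 24.

24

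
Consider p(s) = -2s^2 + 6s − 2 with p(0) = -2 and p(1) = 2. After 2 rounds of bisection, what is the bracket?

m = 0.5, p(m) = 0.5 (+); new bracket [0, 0.5]
m = 0.25, p(m) = -0.625 (−); new bracket [0.25, 0.5]

[0.25, 0.5]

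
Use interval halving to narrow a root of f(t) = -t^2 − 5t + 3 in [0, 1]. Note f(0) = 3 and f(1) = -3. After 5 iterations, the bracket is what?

[0.53125, 0.5625]

t = 0.5 gives f = 0.25, positive; keep [0.5, 1]
t = 0.75 gives f = -1.3125, negative; keep [0.5, 0.75]
t = 0.625 gives f = -0.515625, negative; keep [0.5, 0.625]
t = 0.5625 gives f = -0.1289, negative; keep [0.5, 0.5625]
t = 0.53125 gives f = 0.0615, positive; keep [0.53125, 0.5625]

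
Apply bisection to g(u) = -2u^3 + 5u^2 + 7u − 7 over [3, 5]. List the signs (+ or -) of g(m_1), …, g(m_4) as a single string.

---+

midpoint 4: g = -27 < 0 → [3, 4]
midpoint 3.5: g = -7 < 0 → [3, 3.5]
midpoint 3.25: g = -0.09375 < 0 → [3, 3.25]
midpoint 3.125: g = 2.668 > 0 → [3.125, 3.25]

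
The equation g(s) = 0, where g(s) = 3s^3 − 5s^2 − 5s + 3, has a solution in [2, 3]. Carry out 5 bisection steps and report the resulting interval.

m = 2.5, g(m) = 6.125 (+); new bracket [2, 2.5]
m = 2.25, g(m) = 0.609375 (+); new bracket [2, 2.25]
m = 2.125, g(m) = -1.416016 (−); new bracket [2.125, 2.25]
m = 2.1875, g(m) = -0.4607 (−); new bracket [2.1875, 2.25]
m = 2.21875, g(m) = 0.0597 (+); new bracket [2.1875, 2.21875]

[2.1875, 2.21875]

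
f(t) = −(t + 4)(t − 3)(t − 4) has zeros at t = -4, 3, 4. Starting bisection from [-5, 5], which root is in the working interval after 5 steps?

-4

f(0) = -48 < 0, so the root lies in [-5, 0]
f(-2.5) = -53.625 < 0, so the root lies in [-5, -2.5]
f(-3.75) = -13.078125 < 0, so the root lies in [-5, -3.75]
f(-4.375) = 23.1621 > 0, so the root lies in [-4.375, -3.75]
f(-4.0625) = 3.5588 > 0, so the root lies in [-4.0625, -3.75]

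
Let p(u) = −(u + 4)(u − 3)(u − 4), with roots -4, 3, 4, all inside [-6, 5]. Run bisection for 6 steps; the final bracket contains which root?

-4

midpoint -0.5: p = -55.125 < 0 → [-6, -0.5]
midpoint -3.25: p = -33.984375 < 0 → [-6, -3.25]
midpoint -4.625: p = 41.103516 > 0 → [-4.625, -3.25]
midpoint -3.9375: p = -3.4417 < 0 → [-4.625, -3.9375]
midpoint -4.28125: p = 16.9588 > 0 → [-4.28125, -3.9375]
midpoint -4.109375: p = 6.3058 > 0 → [-4.109375, -3.9375]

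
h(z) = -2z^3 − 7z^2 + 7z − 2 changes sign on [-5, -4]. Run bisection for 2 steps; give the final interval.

midpoint -4.5: h = 7 > 0 → [-4.5, -4]
midpoint -4.25: h = -4.65625 < 0 → [-4.5, -4.25]

[-4.5, -4.25]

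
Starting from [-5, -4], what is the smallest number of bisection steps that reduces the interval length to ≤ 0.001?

Width after n steps is 1/2^n. Need 2^n ≥ 1/0.001 = 1000.
2^9 = 512 < 1000 ≤ 2^10 = 1024, so n = 10.

10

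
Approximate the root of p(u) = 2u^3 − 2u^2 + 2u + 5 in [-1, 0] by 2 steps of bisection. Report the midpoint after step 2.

midpoint -0.5: p = 3.25 > 0 → [-1, -0.5]
midpoint -0.75: p = 1.53125 > 0 → [-1, -0.75]

-0.75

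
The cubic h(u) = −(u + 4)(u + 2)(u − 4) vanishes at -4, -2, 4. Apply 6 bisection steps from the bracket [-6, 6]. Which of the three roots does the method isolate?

h(0) = 32 > 0, so the root lies in [0, 6]
h(3) = 35 > 0, so the root lies in [3, 6]
h(4.5) = -27.625 < 0, so the root lies in [3, 4.5]
h(3.75) = 11.1406 > 0, so the root lies in [3.75, 4.5]
h(4.125) = -6.2207 < 0, so the root lies in [3.75, 4.125]
h(3.9375) = 2.9456 > 0, so the root lies in [3.9375, 4.125]

4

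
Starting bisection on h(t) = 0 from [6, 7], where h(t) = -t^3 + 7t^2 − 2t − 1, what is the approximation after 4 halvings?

6.6875

h(6.5) = 7.125 > 0, so the root lies in [6.5, 7]
h(6.75) = -3.109375 < 0, so the root lies in [6.5, 6.75]
h(6.625) = 2.208984 > 0, so the root lies in [6.625, 6.75]
h(6.6875) = -0.3992 < 0, so the root lies in [6.625, 6.6875]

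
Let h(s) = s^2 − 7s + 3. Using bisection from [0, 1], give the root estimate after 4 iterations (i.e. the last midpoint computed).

m = 0.5, h(m) = -0.25 (−); new bracket [0, 0.5]
m = 0.25, h(m) = 1.3125 (+); new bracket [0.25, 0.5]
m = 0.375, h(m) = 0.515625 (+); new bracket [0.375, 0.5]
m = 0.4375, h(m) = 0.1289 (+); new bracket [0.4375, 0.5]

0.4375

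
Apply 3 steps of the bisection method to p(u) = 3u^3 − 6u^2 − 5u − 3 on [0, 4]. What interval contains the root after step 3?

p(2) = -13 < 0, so the root lies in [2, 4]
p(3) = 9 > 0, so the root lies in [2, 3]
p(2.5) = -6.125 < 0, so the root lies in [2.5, 3]

[2.5, 3]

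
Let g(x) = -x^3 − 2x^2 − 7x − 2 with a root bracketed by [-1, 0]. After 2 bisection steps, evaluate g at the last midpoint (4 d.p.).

-0.3594

g(-0.5) = 1.125 > 0, so the root lies in [-0.5, 0]
g(-0.25) = -0.359375 < 0, so the root lies in [-0.5, -0.25]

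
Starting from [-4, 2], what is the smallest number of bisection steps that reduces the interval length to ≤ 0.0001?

Width after n steps is 6/2^n. Need 2^n ≥ 6/0.0001 = 60000.
2^15 = 32768 < 60000 ≤ 2^16 = 65536, so n = 16.

16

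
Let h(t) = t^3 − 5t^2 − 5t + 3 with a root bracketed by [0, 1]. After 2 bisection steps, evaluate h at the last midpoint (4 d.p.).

1.4531

t = 0.5 gives h = -0.625, negative; keep [0, 0.5]
t = 0.25 gives h = 1.453125, positive; keep [0.25, 0.5]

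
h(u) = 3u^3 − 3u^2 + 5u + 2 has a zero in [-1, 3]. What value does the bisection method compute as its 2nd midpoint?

u = 1 gives h = 7, positive; keep [-1, 1]
u = 0 gives h = 2, positive; keep [-1, 0]

0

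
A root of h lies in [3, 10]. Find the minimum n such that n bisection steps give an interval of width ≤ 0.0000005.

Width after n steps is 7/2^n. Need 2^n ≥ 7/0.0000005 = 14000000.
2^23 = 8388608 < 14000000 ≤ 2^24 = 16777216, so n = 24.

24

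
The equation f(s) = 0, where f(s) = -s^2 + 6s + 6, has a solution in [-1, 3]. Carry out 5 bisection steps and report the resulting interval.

[-0.875, -0.75]

s = 1 gives f = 11, positive; keep [-1, 1]
s = 0 gives f = 6, positive; keep [-1, 0]
s = -0.5 gives f = 2.75, positive; keep [-1, -0.5]
s = -0.75 gives f = 0.9375, positive; keep [-1, -0.75]
s = -0.875 gives f = -0.0156, negative; keep [-0.875, -0.75]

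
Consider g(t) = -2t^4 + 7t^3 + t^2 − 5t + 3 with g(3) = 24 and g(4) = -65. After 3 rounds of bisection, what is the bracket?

t = 3.5 gives g = -2.25, negative; keep [3, 3.5]
t = 3.25 gives g = 14.476562, positive; keep [3.25, 3.5]
t = 3.375 gives g = 7.126465, positive; keep [3.375, 3.5]

[3.375, 3.5]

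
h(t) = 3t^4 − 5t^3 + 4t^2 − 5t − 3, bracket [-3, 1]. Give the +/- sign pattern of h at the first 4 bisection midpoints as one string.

+-+-

t = -1 gives h = 14, positive; keep [-1, 1]
t = 0 gives h = -3, negative; keep [-1, 0]
t = -0.5 gives h = 1.3125, positive; keep [-0.5, 0]
t = -0.25 gives h = -1.4102, negative; keep [-0.5, -0.25]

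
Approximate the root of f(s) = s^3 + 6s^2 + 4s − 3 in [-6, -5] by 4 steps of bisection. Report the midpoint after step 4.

-5.0625

m = -5.5, f(m) = -9.875 (−); new bracket [-5.5, -5]
m = -5.25, f(m) = -3.328125 (−); new bracket [-5.25, -5]
m = -5.125, f(m) = -0.517578 (−); new bracket [-5.125, -5]
m = -5.0625, f(m) = 0.7771 (+); new bracket [-5.125, -5.0625]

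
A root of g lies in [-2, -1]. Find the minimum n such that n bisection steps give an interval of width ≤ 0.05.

Width after n steps is 1/2^n. Need 2^n ≥ 1/0.05 = 20.
2^4 = 16 < 20 ≤ 2^5 = 32, so n = 5.

5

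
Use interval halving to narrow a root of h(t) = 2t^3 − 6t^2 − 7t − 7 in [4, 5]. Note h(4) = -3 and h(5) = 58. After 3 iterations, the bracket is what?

midpoint 4.5: h = 22.25 > 0 → [4, 4.5]
midpoint 4.25: h = 8.40625 > 0 → [4, 4.25]
midpoint 4.125: h = 2.410156 > 0 → [4, 4.125]

[4, 4.125]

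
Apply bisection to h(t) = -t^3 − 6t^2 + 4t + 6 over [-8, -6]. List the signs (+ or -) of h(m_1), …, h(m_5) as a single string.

m = -7, h(m) = 27 (+); new bracket [-7, -6]
m = -6.5, h(m) = 1.125 (+); new bracket [-6.5, -6]
m = -6.25, h(m) = -9.234375 (−); new bracket [-6.5, -6.25]
m = -6.375, h(m) = -4.2598 (−); new bracket [-6.5, -6.375]
m = -6.4375, h(m) = -1.6194 (−); new bracket [-6.5, -6.4375]

++---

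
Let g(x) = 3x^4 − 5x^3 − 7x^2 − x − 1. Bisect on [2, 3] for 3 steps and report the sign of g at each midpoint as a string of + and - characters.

-++

midpoint 2.5: g = -8.1875 < 0 → [2.5, 3]
midpoint 2.75: g = 10.902344 > 0 → [2.5, 2.75]
midpoint 2.625: g = 0.143311 > 0 → [2.5, 2.625]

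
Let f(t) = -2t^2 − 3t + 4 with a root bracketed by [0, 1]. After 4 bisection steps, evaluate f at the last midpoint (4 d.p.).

0.2422

midpoint 0.5: f = 2 > 0 → [0.5, 1]
midpoint 0.75: f = 0.625 > 0 → [0.75, 1]
midpoint 0.875: f = -0.15625 < 0 → [0.75, 0.875]
midpoint 0.8125: f = 0.2422 > 0 → [0.8125, 0.875]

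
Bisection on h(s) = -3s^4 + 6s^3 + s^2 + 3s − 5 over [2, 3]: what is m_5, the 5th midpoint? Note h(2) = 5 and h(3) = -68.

m = 2.5, h(m) = -14.6875 (−); new bracket [2, 2.5]
m = 2.25, h(m) = -1.730469 (−); new bracket [2, 2.25]
m = 2.125, h(m) = 2.292236 (+); new bracket [2.125, 2.25]
m = 2.1875, h(m) = 0.4597 (+); new bracket [2.1875, 2.25]
m = 2.21875, h(m) = -0.5888 (−); new bracket [2.1875, 2.21875]

2.21875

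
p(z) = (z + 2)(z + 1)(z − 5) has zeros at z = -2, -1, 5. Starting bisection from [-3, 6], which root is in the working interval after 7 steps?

5

z = 1.5 gives p = -30.625, negative; keep [1.5, 6]
z = 3.75 gives p = -34.140625, negative; keep [3.75, 6]
z = 4.875 gives p = -5.048828, negative; keep [4.875, 6]
z = 5.4375 gives p = 20.947, positive; keep [4.875, 5.4375]
z = 5.15625 gives p = 6.8837, positive; keep [4.875, 5.15625]
z = 5.015625 gives p = 0.6594, positive; keep [4.875, 5.015625]
z = 4.9453125 gives p = -2.2582, negative; keep [4.9453125, 5.015625]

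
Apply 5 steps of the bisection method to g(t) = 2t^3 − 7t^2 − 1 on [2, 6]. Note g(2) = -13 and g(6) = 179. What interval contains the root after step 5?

midpoint 4: g = 15 > 0 → [2, 4]
midpoint 3: g = -10 < 0 → [3, 4]
midpoint 3.5: g = -1 < 0 → [3.5, 4]
midpoint 3.75: g = 6.0312 > 0 → [3.5, 3.75]
midpoint 3.625: g = 2.2852 > 0 → [3.5, 3.625]

[3.5, 3.625]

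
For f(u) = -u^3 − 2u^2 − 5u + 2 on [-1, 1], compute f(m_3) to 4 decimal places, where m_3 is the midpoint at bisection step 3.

f(0) = 2 > 0, so the root lies in [0, 1]
f(0.5) = -1.125 < 0, so the root lies in [0, 0.5]
f(0.25) = 0.609375 > 0, so the root lies in [0.25, 0.5]

0.6094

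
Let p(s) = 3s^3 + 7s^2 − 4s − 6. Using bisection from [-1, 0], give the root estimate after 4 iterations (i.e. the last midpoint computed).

p(-0.5) = -2.625 < 0, so the root lies in [-1, -0.5]
p(-0.75) = -0.328125 < 0, so the root lies in [-1, -0.75]
p(-0.875) = 0.849609 > 0, so the root lies in [-0.875, -0.75]
p(-0.8125) = 0.262 > 0, so the root lies in [-0.8125, -0.75]

-0.8125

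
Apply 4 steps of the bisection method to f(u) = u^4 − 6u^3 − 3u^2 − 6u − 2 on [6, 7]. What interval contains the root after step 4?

[6.5625, 6.625]

m = 6.5, f(m) = -30.4375 (−); new bracket [6.5, 7]
m = 6.75, f(m) = 51.472656 (+); new bracket [6.5, 6.75]
m = 6.625, f(m) = 8.312744 (+); new bracket [6.5, 6.625]
m = 6.5625, f(m) = -11.5986 (−); new bracket [6.5625, 6.625]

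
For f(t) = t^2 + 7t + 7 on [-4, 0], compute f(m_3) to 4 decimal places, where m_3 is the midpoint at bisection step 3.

-1.2500

t = -2 gives f = -3, negative; keep [-2, 0]
t = -1 gives f = 1, positive; keep [-2, -1]
t = -1.5 gives f = -1.25, negative; keep [-1.5, -1]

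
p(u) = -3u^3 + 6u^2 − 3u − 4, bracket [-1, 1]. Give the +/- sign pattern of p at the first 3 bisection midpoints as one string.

midpoint 0: p = -4 < 0 → [-1, 0]
midpoint -0.5: p = -0.625 < 0 → [-1, -0.5]
midpoint -0.75: p = 2.890625 > 0 → [-0.75, -0.5]

--+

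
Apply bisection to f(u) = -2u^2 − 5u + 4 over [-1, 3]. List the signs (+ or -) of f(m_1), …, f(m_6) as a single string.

-++-+-

f(1) = -3 < 0, so the root lies in [-1, 1]
f(0) = 4 > 0, so the root lies in [0, 1]
f(0.5) = 1 > 0, so the root lies in [0.5, 1]
f(0.75) = -0.875 < 0, so the root lies in [0.5, 0.75]
f(0.625) = 0.0938 > 0, so the root lies in [0.625, 0.75]
f(0.6875) = -0.3828 < 0, so the root lies in [0.625, 0.6875]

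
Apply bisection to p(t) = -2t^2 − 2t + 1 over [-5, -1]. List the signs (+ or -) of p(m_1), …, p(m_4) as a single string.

---+

p(-3) = -11 < 0, so the root lies in [-3, -1]
p(-2) = -3 < 0, so the root lies in [-2, -1]
p(-1.5) = -0.5 < 0, so the root lies in [-1.5, -1]
p(-1.25) = 0.375 > 0, so the root lies in [-1.5, -1.25]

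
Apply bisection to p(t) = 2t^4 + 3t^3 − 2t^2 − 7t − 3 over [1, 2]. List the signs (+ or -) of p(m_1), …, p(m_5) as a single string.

+--+-

t = 1.5 gives p = 2.25, positive; keep [1, 1.5]
t = 1.25 gives p = -4.132812, negative; keep [1.25, 1.5]
t = 1.375 gives p = -1.458496, negative; keep [1.375, 1.5]
t = 1.4375 gives p = 0.2561, positive; keep [1.375, 1.4375]
t = 1.40625 gives p = -0.6348, negative; keep [1.40625, 1.4375]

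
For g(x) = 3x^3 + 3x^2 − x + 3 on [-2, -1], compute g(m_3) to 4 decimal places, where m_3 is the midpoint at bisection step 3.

-0.3262

m = -1.5, g(m) = 1.125 (+); new bracket [-2, -1.5]
m = -1.75, g(m) = -2.140625 (−); new bracket [-1.75, -1.5]
m = -1.625, g(m) = -0.326172 (−); new bracket [-1.625, -1.5]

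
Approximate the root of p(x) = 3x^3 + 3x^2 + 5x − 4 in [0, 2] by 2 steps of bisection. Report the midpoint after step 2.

0.5

m = 1, p(m) = 7 (+); new bracket [0, 1]
m = 0.5, p(m) = -0.375 (−); new bracket [0.5, 1]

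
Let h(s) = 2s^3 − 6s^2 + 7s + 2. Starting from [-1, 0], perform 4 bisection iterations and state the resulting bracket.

m = -0.5, h(m) = -3.25 (−); new bracket [-0.5, 0]
m = -0.25, h(m) = -0.15625 (−); new bracket [-0.25, 0]
m = -0.125, h(m) = 1.027344 (+); new bracket [-0.25, -0.125]
m = -0.1875, h(m) = 0.4634 (+); new bracket [-0.25, -0.1875]

[-0.25, -0.1875]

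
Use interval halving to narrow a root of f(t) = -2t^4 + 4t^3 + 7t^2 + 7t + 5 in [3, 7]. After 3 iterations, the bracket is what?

midpoint 5: f = -535 < 0 → [3, 5]
midpoint 4: f = -111 < 0 → [3, 4]
midpoint 3.5: f = -13.375 < 0 → [3, 3.5]

[3, 3.5]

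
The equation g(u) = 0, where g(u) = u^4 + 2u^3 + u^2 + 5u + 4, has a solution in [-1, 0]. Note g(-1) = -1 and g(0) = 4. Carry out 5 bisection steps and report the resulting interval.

u = -0.5 gives g = 1.5625, positive; keep [-1, -0.5]
u = -0.75 gives g = 0.285156, positive; keep [-1, -0.75]
u = -0.875 gives g = -0.363037, negative; keep [-0.875, -0.75]
u = -0.8125 gives g = -0.0393, negative; keep [-0.8125, -0.75]
u = -0.78125 gives g = 0.123, positive; keep [-0.8125, -0.78125]

[-0.8125, -0.78125]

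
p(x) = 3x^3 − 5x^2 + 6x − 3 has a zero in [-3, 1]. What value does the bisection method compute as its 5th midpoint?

0.875

p(-1) = -17 < 0, so the root lies in [-1, 1]
p(0) = -3 < 0, so the root lies in [0, 1]
p(0.5) = -0.875 < 0, so the root lies in [0.5, 1]
p(0.75) = -0.0469 < 0, so the root lies in [0.75, 1]
p(0.875) = 0.4316 > 0, so the root lies in [0.75, 0.875]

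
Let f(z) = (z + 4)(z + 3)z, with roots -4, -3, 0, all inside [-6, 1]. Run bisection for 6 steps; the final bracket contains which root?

0

z = -2.5 gives f = -1.875, negative; keep [-2.5, 1]
z = -0.75 gives f = -5.484375, negative; keep [-0.75, 1]
z = 0.125 gives f = 1.611328, positive; keep [-0.75, 0.125]
z = -0.3125 gives f = -3.0969, negative; keep [-0.3125, 0.125]
z = -0.09375 gives f = -1.0643, negative; keep [-0.09375, 0.125]
z = 0.015625 gives f = 0.1892, positive; keep [-0.09375, 0.015625]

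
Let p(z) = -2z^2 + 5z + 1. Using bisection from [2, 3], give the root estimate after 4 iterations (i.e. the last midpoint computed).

m = 2.5, p(m) = 1 (+); new bracket [2.5, 3]
m = 2.75, p(m) = -0.375 (−); new bracket [2.5, 2.75]
m = 2.625, p(m) = 0.34375 (+); new bracket [2.625, 2.75]
m = 2.6875, p(m) = -0.0078 (−); new bracket [2.625, 2.6875]

2.6875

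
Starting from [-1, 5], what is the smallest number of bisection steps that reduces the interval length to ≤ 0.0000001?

Width after n steps is 6/2^n. Need 2^n ≥ 6/0.0000001 = 60000000.
2^25 = 33554432 < 60000000 ≤ 2^26 = 67108864, so n = 26.

26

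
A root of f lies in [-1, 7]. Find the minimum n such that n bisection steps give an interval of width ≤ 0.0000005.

Width after n steps is 8/2^n. Need 2^n ≥ 8/0.0000005 = 16000000.
2^23 = 8388608 < 16000000 ≤ 2^24 = 16777216, so n = 24.

24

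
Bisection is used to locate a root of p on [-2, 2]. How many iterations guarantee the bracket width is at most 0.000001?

22

Width after n steps is 4/2^n. Need 2^n ≥ 4/0.000001 = 4000000.
2^21 = 2097152 < 4000000 ≤ 2^22 = 4194304, so n = 22.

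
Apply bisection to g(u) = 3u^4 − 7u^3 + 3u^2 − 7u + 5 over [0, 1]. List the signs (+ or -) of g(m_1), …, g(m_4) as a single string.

+-++

midpoint 0.5: g = 1.5625 > 0 → [0.5, 1]
midpoint 0.75: g = -0.566406 < 0 → [0.5, 0.75]
midpoint 0.625: g = 0.545654 > 0 → [0.625, 0.75]
midpoint 0.6875: g = 0.001 > 0 → [0.6875, 0.75]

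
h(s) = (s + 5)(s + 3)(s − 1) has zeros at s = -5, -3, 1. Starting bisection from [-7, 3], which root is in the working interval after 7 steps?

1

h(-2) = -9 < 0, so the root lies in [-2, 3]
h(0.5) = -9.625 < 0, so the root lies in [0.5, 3]
h(1.75) = 24.046875 > 0, so the root lies in [0.5, 1.75]
h(1.125) = 3.1582 > 0, so the root lies in [0.5, 1.125]
h(0.8125) = -4.155 < 0, so the root lies in [0.8125, 1.125]
h(0.96875) = -0.7403 < 0, so the root lies in [0.96875, 1.125]
h(1.046875) = 1.1471 > 0, so the root lies in [0.96875, 1.046875]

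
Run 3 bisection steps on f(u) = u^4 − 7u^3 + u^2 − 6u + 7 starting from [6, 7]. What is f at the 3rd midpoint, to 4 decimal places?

m = 6.5, f(m) = -127.0625 (−); new bracket [6.5, 7]
m = 6.75, f(m) = -64.824219 (−); new bracket [6.75, 7]
m = 6.875, f(m) = -27.603271 (−); new bracket [6.875, 7]

-27.6033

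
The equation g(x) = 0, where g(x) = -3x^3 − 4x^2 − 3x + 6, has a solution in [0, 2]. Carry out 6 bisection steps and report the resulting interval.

m = 1, g(m) = -4 (−); new bracket [0, 1]
m = 0.5, g(m) = 3.125 (+); new bracket [0.5, 1]
m = 0.75, g(m) = 0.234375 (+); new bracket [0.75, 1]
m = 0.875, g(m) = -1.6973 (−); new bracket [0.75, 0.875]
m = 0.8125, g(m) = -0.6873 (−); new bracket [0.75, 0.8125]
m = 0.78125, g(m) = -0.2157 (−); new bracket [0.75, 0.78125]

[0.75, 0.78125]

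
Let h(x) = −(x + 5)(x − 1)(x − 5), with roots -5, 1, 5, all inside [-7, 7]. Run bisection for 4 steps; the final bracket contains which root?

-5

midpoint 0: h = -25 < 0 → [-7, 0]
midpoint -3.5: h = -57.375 < 0 → [-7, -3.5]
midpoint -5.25: h = 16.015625 > 0 → [-5.25, -3.5]
midpoint -4.375: h = -31.4941 < 0 → [-5.25, -4.375]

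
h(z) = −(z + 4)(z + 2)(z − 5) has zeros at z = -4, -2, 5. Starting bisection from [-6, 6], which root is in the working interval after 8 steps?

5

h(0) = 40 > 0, so the root lies in [0, 6]
h(3) = 70 > 0, so the root lies in [3, 6]
h(4.5) = 27.625 > 0, so the root lies in [4.5, 6]
h(5.25) = -16.7656 < 0, so the root lies in [4.5, 5.25]
h(4.875) = 7.627 > 0, so the root lies in [4.875, 5.25]
h(5.0625) = -4.0002 < 0, so the root lies in [4.875, 5.0625]
h(4.96875) = 1.9532 > 0, so the root lies in [4.96875, 5.0625]
h(5.015625) = -0.9883 < 0, so the root lies in [4.96875, 5.015625]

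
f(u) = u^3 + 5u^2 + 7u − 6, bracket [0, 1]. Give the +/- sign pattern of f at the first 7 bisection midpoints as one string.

midpoint 0.5: f = -1.125 < 0 → [0.5, 1]
midpoint 0.75: f = 2.484375 > 0 → [0.5, 0.75]
midpoint 0.625: f = 0.572266 > 0 → [0.5, 0.625]
midpoint 0.5625: f = -0.3025 < 0 → [0.5625, 0.625]
midpoint 0.59375: f = 0.1283 > 0 → [0.5625, 0.59375]
midpoint 0.578125: f = -0.0888 < 0 → [0.578125, 0.59375]
midpoint 0.5859375: f = 0.0193 > 0 → [0.578125, 0.5859375]

-++-+-+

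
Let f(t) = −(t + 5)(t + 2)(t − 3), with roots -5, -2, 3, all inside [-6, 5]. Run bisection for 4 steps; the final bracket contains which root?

f(-0.5) = 23.625 > 0, so the root lies in [-0.5, 5]
f(2.25) = 23.109375 > 0, so the root lies in [2.25, 5]
f(3.625) = -30.322266 < 0, so the root lies in [2.25, 3.625]
f(2.9375) = 2.4495 > 0, so the root lies in [2.9375, 3.625]

3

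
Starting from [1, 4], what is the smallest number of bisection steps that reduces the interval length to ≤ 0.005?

Width after n steps is 3/2^n. Need 2^n ≥ 3/0.005 = 600.
2^9 = 512 < 600 ≤ 2^10 = 1024, so n = 10.

10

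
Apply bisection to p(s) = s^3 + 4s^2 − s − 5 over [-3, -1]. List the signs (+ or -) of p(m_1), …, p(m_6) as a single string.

midpoint -2: p = 5 > 0 → [-2, -1]
midpoint -1.5: p = 2.125 > 0 → [-1.5, -1]
midpoint -1.25: p = 0.546875 > 0 → [-1.25, -1]
midpoint -1.125: p = -0.2363 < 0 → [-1.25, -1.125]
midpoint -1.1875: p = 0.1536 > 0 → [-1.1875, -1.125]
midpoint -1.15625: p = -0.0419 < 0 → [-1.1875, -1.15625]

+++-+-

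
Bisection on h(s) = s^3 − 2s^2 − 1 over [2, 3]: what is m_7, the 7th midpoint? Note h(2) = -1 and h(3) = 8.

2.2109375

midpoint 2.5: h = 2.125 > 0 → [2, 2.5]
midpoint 2.25: h = 0.265625 > 0 → [2, 2.25]
midpoint 2.125: h = -0.435547 < 0 → [2.125, 2.25]
midpoint 2.1875: h = -0.1028 < 0 → [2.1875, 2.25]
midpoint 2.21875: h = 0.0769 > 0 → [2.1875, 2.21875]
midpoint 2.203125: h = -0.0141 < 0 → [2.203125, 2.21875]
midpoint 2.2109375: h = 0.0311 > 0 → [2.203125, 2.2109375]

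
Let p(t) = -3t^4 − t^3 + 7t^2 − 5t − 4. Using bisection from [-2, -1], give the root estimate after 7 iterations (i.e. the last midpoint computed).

-1.8671875

m = -1.5, p(m) = 7.4375 (+); new bracket [-2, -1.5]
m = -1.75, p(m) = 3.410156 (+); new bracket [-2, -1.75]
m = -1.875, p(m) = -0.502686 (−); new bracket [-1.875, -1.75]
m = -1.8125, p(m) = 1.6362 (+); new bracket [-1.875, -1.8125]
m = -1.84375, p(m) = 0.6143 (+); new bracket [-1.875, -1.84375]
m = -1.859375, p(m) = 0.0679 (+); new bracket [-1.875, -1.859375]
m = -1.8671875, p(m) = -0.2143 (−); new bracket [-1.8671875, -1.859375]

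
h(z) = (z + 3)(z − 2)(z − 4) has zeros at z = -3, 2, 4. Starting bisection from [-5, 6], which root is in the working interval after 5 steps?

z = 0.5 gives h = 18.375, positive; keep [-5, 0.5]
z = -2.25 gives h = 19.921875, positive; keep [-5, -2.25]
z = -3.625 gives h = -26.806641, negative; keep [-3.625, -2.25]
z = -2.9375 gives h = 2.1409, positive; keep [-3.625, -2.9375]
z = -3.28125 gives h = -10.8152, negative; keep [-3.28125, -2.9375]

-3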